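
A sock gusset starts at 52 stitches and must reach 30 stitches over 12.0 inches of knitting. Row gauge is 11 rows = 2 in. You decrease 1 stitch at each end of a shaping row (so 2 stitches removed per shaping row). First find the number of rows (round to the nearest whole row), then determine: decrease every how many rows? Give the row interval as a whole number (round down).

Rows = 12.0 × 5.5 = 66.0 → 66 rows.
Stitches to remove: 22 → 11 shaping rows (at 2 st each).
66 / 11 = 6.00 → every 6 rows.

Decrease every 6th row.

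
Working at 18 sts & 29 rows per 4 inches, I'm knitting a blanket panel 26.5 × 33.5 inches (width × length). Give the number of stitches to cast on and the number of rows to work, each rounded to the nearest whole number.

Stitch gauge = 18/4 = 4.5 sts/in; 26.5 × 4.5 = 119.25 → 119 sts.
Row gauge = 29/4 = 7.25 rows/in; 33.5 × 7.25 = 242.88 → 243 rows.

Cast on 119 stitches and work 243 rows.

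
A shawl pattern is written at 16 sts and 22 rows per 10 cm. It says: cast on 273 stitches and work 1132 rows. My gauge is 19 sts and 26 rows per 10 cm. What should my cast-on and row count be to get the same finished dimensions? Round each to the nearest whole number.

Cast on 324 stitches; work 1338 rows.

Stitches: 273 × 19/16 = 324.19 → 324.
Rows: 1132 × 26/22 = 1337.82 → 1338.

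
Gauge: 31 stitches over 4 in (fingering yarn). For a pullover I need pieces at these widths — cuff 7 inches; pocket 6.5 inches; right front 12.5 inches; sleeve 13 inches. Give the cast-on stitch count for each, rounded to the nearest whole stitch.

cuff 54; pocket 50; right front 97; sleeve 101.

Rate = 31/4 = 7.75 sts per in.
cuff: 7 × 7.75 = 54.25 → 54.
pocket: 6.5 × 7.75 = 50.38 → 50.
right front: 12.5 × 7.75 = 96.88 → 97.
sleeve: 13 × 7.75 = 100.75 → 101.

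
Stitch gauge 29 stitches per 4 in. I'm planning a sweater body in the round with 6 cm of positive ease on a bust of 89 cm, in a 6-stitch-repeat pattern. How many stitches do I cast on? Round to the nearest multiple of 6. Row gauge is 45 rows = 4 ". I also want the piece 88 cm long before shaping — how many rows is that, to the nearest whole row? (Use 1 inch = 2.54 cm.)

Cast on 270 stitches; work 390 rows.

Finished = 89 + 6 = 95 cm.
95 cm × 1/2.54 = 37.40 inches.
29/4 = 7.25 sts per in; 37.40 × 7.25 = 271.16 sts.
Nearest multiple of 6 → 270.
88 cm = 34.65 inches; × 11.25 = 389.76 → 390 rows.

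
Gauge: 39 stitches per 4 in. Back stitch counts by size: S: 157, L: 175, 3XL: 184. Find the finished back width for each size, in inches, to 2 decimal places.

39/4 = 9.75 sts per in.
S: 157 / 9.75 = 16.103 → 16.10 in.
L: 175 / 9.75 = 17.949 → 17.95 in.
3XL: 184 / 9.75 = 18.872 → 18.87 in.

S 16.10 inches; L 17.95 inches; 3XL 18.87 inches.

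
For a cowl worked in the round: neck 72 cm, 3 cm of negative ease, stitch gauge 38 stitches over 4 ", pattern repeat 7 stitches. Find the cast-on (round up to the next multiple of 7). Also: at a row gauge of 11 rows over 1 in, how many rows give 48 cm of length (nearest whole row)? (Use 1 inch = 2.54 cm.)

Finished = 72 − 3 = 69 cm.
69 cm × 1/2.54 = 27.17 inches.
38/4 = 9.5 sts per in; 27.17 × 9.5 = 258.07 sts.
Next multiple of 7 → 259.
48 cm = 18.90 inches; × 11 = 207.87 → 208 rows.

Cast on 259 stitches; work 208 rows.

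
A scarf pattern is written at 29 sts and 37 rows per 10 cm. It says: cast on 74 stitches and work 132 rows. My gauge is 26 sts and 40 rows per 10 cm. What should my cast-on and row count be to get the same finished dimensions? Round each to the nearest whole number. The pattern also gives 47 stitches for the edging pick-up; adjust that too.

Stitches: 74 × 26/29 = 66.34 → 66.
Rows: 132 × 40/37 = 142.70 → 143.
edging pick-up: 47 × 26/29 = 42.14 → 42.

Cast on 66 stitches; work 143 rows; edging pick-up 42 stitches.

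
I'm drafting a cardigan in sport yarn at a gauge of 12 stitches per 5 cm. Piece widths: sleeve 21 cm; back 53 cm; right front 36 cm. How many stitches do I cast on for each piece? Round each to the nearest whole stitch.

Rate = 12/5 = 2.4 sts per cm.
sleeve: 21 × 2.4 = 50.40 → 50.
back: 53 × 2.4 = 127.20 → 127.
right front: 36 × 2.4 = 86.40 → 86.

sleeve 50; back 127; right front 86.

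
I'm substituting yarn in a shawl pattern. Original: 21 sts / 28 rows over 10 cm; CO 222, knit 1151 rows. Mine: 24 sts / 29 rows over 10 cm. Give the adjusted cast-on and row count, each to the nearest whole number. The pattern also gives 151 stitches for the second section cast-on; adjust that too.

Stitches: 222 × 24/21 = 253.71 → 254.
Rows: 1151 × 29/28 = 1192.11 → 1192.
second section cast-on: 151 × 24/21 = 172.57 → 173.

Cast on 254 stitches; work 1192 rows; second section cast-on 173 stitches.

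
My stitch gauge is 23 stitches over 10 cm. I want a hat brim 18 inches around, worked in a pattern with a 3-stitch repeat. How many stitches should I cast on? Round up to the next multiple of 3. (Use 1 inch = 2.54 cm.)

18 in = 18 × 2.54 = 45.72 cm.
23 / 10 = 2.3 sts/cm.
45.72 × 2.3 = 105.16 sts.
→ 108.

Cast on 108 stitches.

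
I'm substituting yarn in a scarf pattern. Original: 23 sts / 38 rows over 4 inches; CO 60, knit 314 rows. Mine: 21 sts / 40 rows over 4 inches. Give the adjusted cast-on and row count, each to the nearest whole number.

Cast on 55 stitches; work 331 rows.

Stitches: 60 × 21/23 = 54.78 → 55.
Rows: 314 × 40/38 = 330.53 → 331.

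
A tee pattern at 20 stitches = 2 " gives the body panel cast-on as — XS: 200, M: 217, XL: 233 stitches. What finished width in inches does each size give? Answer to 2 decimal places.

20/2 = 10 sts per in.
XS: 200 / 10 = 20.000 → 20.00 in.
M: 217 / 10 = 21.700 → 21.70 in.
XL: 233 / 10 = 23.300 → 23.30 in.

XS 20.00 inches; M 21.70 inches; XL 23.30 inches.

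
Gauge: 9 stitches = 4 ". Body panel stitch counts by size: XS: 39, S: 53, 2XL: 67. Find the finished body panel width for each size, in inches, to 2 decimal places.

9/4 = 2.25 sts per in.
XS: 39 / 2.25 = 17.333 → 17.33 in.
S: 53 / 2.25 = 23.556 → 23.56 in.
2XL: 67 / 2.25 = 29.778 → 29.78 in.

XS 17.33 inches; S 23.56 inches; 2XL 29.78 inches.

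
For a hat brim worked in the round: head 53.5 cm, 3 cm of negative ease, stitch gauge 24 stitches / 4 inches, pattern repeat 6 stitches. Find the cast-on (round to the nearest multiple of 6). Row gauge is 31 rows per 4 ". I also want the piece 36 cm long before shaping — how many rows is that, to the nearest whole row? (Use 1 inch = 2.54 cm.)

Cast on 120 stitches; work 110 rows.

Finished = 53.5 − 3 = 50.5 cm.
50.5 cm × 1/2.54 = 19.88 inches.
24/4 = 6 sts per in; 19.88 × 6 = 119.29 sts.
Nearest multiple of 6 → 120.
36 cm = 14.17 inches; × 7.75 = 109.84 → 110 rows.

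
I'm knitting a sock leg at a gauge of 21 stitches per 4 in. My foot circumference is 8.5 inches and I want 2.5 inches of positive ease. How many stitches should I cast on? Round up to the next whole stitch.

Finished = 8.5 + 2.5 = 11 in.
21 / 4 = 5.25 sts per inch.
11.00 × 5.25 = 57.75 sts.
→ 58 sts.

CO 58 sts.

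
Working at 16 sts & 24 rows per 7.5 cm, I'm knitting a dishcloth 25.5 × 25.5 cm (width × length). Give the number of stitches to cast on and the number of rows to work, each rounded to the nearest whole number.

Stitch gauge = 16/7.5 = 2.133 sts/cm; 25.5 × 2.133 = 54.40 → 54 sts.
Row gauge = 24/7.5 = 3.2 rows/cm; 25.5 × 3.2 = 81.60 → 82 rows.

Cast on 54 stitches and work 82 rows.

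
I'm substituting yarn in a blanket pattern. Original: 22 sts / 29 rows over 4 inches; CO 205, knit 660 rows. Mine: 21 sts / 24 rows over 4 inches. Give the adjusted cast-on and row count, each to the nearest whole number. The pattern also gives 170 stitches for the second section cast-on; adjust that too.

Stitches: 205 × 21/22 = 195.68 → 196.
Rows: 660 × 24/29 = 546.21 → 546.
second section cast-on: 170 × 21/22 = 162.27 → 162.

Cast on 196 stitches; work 546 rows; second section cast-on 162 stitches.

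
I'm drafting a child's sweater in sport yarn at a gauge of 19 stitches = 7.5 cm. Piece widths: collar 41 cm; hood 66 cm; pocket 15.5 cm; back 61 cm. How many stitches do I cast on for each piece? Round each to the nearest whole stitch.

Rate = 19/7.5 = 2.533 sts per cm.
collar: 41 × 2.533 = 103.87 → 104.
hood: 66 × 2.533 = 167.20 → 167.
pocket: 15.5 × 2.533 = 39.27 → 39.
back: 61 × 2.533 = 154.53 → 155.

collar 104; hood 167; pocket 39; back 155.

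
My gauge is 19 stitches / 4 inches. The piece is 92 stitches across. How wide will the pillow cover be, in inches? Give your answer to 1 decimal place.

19 stitches / 4 inch = 4.75 stitches per inch.
92 / 4.75 = 19.37 inches.

19.4 inches.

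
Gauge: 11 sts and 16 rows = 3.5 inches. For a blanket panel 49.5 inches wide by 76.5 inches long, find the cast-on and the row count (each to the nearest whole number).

Cast on 156 stitches and work 350 rows.

Stitch gauge = 11/3.5 = 3.143 sts/in; 49.5 × 3.143 = 155.57 → 156 sts.
Row gauge = 16/3.5 = 4.571 rows/in; 76.5 × 4.571 = 349.71 → 350 rows.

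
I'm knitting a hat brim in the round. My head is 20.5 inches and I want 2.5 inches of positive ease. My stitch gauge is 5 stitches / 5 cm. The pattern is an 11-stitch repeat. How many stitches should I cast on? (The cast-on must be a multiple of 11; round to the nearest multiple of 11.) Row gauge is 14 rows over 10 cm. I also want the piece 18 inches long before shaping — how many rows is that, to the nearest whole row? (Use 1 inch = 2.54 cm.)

Finished = 20.5 + 2.5 = 23 inches.
23 inches × 2.54 = 58.42 cm.
5/5 = 1 sts per cm; 58.42 × 1 = 58.42 sts.
Nearest multiple of 11 → 55.
18 inches = 45.72 cm; × 1.4 = 64.01 → 64 rows.

Cast on 55 stitches; work 64 rows.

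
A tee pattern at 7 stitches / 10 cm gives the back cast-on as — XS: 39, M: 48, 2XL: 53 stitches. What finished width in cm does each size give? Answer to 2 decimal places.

XS 55.71 cm; M 68.57 cm; 2XL 75.71 cm.

7/10 = 0.7 sts per cm.
XS: 39 / 0.7 = 55.714 → 55.71 cm.
M: 48 / 0.7 = 68.571 → 68.57 cm.
2XL: 53 / 0.7 = 75.714 → 75.71 cm.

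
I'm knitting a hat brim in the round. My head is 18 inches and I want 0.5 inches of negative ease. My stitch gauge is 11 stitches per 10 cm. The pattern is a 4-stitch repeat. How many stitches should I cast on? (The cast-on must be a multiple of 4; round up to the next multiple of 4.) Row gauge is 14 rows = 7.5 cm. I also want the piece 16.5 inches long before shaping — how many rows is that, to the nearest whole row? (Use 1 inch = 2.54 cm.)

Finished = 18 − 0.5 = 17.5 inches.
17.5 inches × 2.54 = 44.45 cm.
11/10 = 1.1 sts per cm; 44.45 × 1.1 = 48.90 sts.
Next multiple of 4 → 52.
16.5 inches = 41.91 cm; × 1.867 = 78.23 → 78 rows.

Cast on 52 stitches; work 78 rows.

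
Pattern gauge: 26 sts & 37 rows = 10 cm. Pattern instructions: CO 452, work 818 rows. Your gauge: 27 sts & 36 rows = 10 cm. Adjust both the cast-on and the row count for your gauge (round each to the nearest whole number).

Cast on 469 stitches; work 796 rows.

Stitches: 452 × 27/26 = 469.38 → 469.
Rows: 818 × 36/37 = 795.89 → 796.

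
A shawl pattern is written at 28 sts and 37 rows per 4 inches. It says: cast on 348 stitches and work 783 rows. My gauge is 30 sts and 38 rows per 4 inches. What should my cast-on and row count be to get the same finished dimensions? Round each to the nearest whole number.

Cast on 373 stitches; work 804 rows.

Stitches: 348 × 30/28 = 372.86 → 373.
Rows: 783 × 38/37 = 804.16 → 804.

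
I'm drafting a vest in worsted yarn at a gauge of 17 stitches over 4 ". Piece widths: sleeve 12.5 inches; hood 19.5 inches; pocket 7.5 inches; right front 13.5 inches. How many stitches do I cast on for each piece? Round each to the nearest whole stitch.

sleeve 53; hood 83; pocket 32; right front 57.

Rate = 17/4 = 4.25 sts per in.
sleeve: 12.5 × 4.25 = 53.12 → 53.
hood: 19.5 × 4.25 = 82.88 → 83.
pocket: 7.5 × 4.25 = 31.88 → 32.
right front: 13.5 × 4.25 = 57.38 → 57.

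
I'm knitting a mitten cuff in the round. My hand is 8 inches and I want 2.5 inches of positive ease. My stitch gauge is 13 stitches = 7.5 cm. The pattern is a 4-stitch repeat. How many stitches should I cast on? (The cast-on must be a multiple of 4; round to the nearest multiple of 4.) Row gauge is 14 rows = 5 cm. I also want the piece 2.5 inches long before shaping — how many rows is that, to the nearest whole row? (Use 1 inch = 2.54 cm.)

Cast on 48 stitches; work 18 rows.

Finished = 8 + 2.5 = 10.5 inches.
10.5 inches × 2.54 = 26.67 cm.
13/7.5 = 1.733 sts per cm; 26.67 × 1.733 = 46.23 sts.
Nearest multiple of 4 → 48.
2.5 inches = 6.35 cm; × 2.8 = 17.78 → 18 rows.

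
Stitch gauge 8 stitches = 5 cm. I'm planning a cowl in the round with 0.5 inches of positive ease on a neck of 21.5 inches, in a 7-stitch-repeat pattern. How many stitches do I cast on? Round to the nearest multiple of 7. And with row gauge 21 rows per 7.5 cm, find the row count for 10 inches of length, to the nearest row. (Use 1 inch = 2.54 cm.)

Cast on 91 stitches; work 71 rows.

Finished = 21.5 + 0.5 = 22 inches.
22 inches × 2.54 = 55.88 cm.
8/5 = 1.6 sts per cm; 55.88 × 1.6 = 89.41 sts.
Nearest multiple of 7 → 91.
10 inches = 25.40 cm; × 2.8 = 71.12 → 71 rows.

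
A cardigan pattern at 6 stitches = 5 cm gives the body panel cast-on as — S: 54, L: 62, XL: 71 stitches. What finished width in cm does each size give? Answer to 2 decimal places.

S 45.00 cm; L 51.67 cm; XL 59.17 cm.

6/5 = 1.2 sts per cm.
S: 54 / 1.2 = 45.000 → 45.00 cm.
L: 62 / 1.2 = 51.667 → 51.67 cm.
XL: 71 / 1.2 = 59.167 → 59.17 cm.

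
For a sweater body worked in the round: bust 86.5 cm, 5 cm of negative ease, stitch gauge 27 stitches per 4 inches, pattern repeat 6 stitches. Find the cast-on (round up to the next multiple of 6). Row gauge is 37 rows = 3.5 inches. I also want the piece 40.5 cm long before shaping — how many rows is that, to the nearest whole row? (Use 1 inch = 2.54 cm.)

Cast on 222 stitches; work 169 rows.

Finished = 86.5 − 5 = 81.5 cm.
81.5 cm × 1/2.54 = 32.09 inches.
27/4 = 6.75 sts per in; 32.09 × 6.75 = 216.58 sts.
Next multiple of 6 → 222.
40.5 cm = 15.94 inches; × 10.571 = 168.56 → 169 rows.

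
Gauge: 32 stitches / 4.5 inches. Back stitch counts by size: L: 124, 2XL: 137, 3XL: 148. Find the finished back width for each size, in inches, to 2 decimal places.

32/4.5 = 7.111 sts per in.
L: 124 / 7.111 = 17.438 → 17.44 in.
2XL: 137 / 7.111 = 19.266 → 19.27 in.
3XL: 148 / 7.111 = 20.812 → 20.81 in.

L 17.44 inches; 2XL 19.27 inches; 3XL 20.81 inches.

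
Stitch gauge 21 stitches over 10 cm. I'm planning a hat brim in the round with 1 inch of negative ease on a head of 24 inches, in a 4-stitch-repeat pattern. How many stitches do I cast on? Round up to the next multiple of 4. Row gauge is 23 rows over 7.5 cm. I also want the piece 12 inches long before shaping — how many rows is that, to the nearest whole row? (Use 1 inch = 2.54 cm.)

Cast on 124 stitches; work 93 rows.

Finished = 24 − 1 = 23 inches.
23 inches × 2.54 = 58.42 cm.
21/10 = 2.1 sts per cm; 58.42 × 2.1 = 122.68 sts.
Next multiple of 4 → 124.
12 inches = 30.48 cm; × 3.067 = 93.47 → 93 rows.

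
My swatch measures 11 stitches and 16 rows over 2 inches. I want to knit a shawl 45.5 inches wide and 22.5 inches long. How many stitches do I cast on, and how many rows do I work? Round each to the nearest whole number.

Stitch gauge = 11/2 = 5.5 sts/in; 45.5 × 5.5 = 250.25 → 250 sts.
Row gauge = 16/2 = 8 rows/in; 22.5 × 8 = 180.00 → 180 rows.

Cast on 250 stitches and work 180 rows.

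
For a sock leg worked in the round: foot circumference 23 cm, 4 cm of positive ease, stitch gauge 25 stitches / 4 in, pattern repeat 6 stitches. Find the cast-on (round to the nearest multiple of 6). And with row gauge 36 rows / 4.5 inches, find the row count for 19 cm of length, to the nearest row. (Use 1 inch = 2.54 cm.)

Finished = 23 + 4 = 27 cm.
27 cm × 1/2.54 = 10.63 inches.
25/4 = 6.25 sts per in; 10.63 × 6.25 = 66.44 sts.
Nearest multiple of 6 → 66.
19 cm = 7.48 inches; × 8 = 59.84 → 60 rows.

Cast on 66 stitches; work 60 rows.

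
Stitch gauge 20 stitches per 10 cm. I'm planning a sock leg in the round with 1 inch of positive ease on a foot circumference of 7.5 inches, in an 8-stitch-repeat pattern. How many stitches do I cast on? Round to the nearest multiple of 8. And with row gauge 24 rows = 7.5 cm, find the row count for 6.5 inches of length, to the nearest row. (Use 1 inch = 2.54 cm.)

Cast on 40 stitches; work 53 rows.

Finished = 7.5 + 1 = 8.5 inches.
8.5 inches × 2.54 = 21.59 cm.
20/10 = 2 sts per cm; 21.59 × 2 = 43.18 sts.
Nearest multiple of 8 → 40.
6.5 inches = 16.51 cm; × 3.2 = 52.83 → 53 rows.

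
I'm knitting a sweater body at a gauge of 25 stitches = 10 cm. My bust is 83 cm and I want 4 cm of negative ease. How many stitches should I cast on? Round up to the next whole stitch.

198 stitches.

Finished = 83 − 4 = 79 cm.
25 / 10 = 2.5 sts per cm.
79.00 × 2.5 = 197.50 sts.
→ 198 sts.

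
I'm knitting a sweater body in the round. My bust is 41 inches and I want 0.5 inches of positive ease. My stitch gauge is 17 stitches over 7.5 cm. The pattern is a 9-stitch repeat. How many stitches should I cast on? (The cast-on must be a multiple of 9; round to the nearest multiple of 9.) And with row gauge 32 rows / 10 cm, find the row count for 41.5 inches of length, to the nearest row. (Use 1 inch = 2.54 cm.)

Cast on 243 stitches; work 337 rows.

Finished = 41 + 0.5 = 41.5 inches.
41.5 inches × 2.54 = 105.41 cm.
17/7.5 = 2.267 sts per cm; 105.41 × 2.267 = 238.93 sts.
Nearest multiple of 9 → 243.
41.5 inches = 105.41 cm; × 3.2 = 337.31 → 337 rows.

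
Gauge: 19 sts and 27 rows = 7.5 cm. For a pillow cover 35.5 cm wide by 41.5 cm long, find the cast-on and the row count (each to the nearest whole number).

Cast on 90 stitches and work 149 rows.

Stitch gauge = 19/7.5 = 2.533 sts/cm; 35.5 × 2.533 = 89.93 → 90 sts.
Row gauge = 27/7.5 = 3.6 rows/cm; 41.5 × 3.6 = 149.40 → 149 rows.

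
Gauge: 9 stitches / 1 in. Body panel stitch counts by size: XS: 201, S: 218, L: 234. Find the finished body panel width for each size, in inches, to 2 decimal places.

XS 22.33 inches; S 24.22 inches; L 26.00 inches.

9/1 = 9 sts per in.
XS: 201 / 9 = 22.333 → 22.33 in.
S: 218 / 9 = 24.222 → 24.22 in.
L: 234 / 9 = 26.000 → 26.00 in.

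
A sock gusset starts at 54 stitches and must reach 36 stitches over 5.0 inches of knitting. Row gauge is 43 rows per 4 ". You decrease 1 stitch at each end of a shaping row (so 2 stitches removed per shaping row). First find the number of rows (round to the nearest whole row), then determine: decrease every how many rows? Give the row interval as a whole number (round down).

Rows = 5.0 × 10.75 = 53.8 → 54 rows.
Stitches to remove: 18 → 9 shaping rows (at 2 st each).
54 / 9 = 6.00 → every 6 rows.

Decrease every 6th row.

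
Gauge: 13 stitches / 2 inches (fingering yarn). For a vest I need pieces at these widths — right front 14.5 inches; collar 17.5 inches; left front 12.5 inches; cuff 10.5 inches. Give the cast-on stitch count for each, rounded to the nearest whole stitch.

right front 94; collar 114; left front 81; cuff 68.

Rate = 13/2 = 6.5 sts per in.
right front: 14.5 × 6.5 = 94.25 → 94.
collar: 17.5 × 6.5 = 113.75 → 114.
left front: 12.5 × 6.5 = 81.25 → 81.
cuff: 10.5 × 6.5 = 68.25 → 68.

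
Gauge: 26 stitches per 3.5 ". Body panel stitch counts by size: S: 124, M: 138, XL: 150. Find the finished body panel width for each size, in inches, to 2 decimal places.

S 16.69 inches; M 18.58 inches; XL 20.19 inches.

26/3.5 = 7.429 sts per in.
S: 124 / 7.429 = 16.692 → 16.69 in.
M: 138 / 7.429 = 18.577 → 18.58 in.
XL: 150 / 7.429 = 20.192 → 20.19 in.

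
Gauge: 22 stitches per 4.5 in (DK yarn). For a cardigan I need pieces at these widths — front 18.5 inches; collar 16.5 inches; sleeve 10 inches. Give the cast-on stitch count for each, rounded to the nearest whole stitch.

Rate = 22/4.5 = 4.889 sts per in.
front: 18.5 × 4.889 = 90.44 → 90.
collar: 16.5 × 4.889 = 80.67 → 81.
sleeve: 10 × 4.889 = 48.89 → 49.

front 90; collar 81; sleeve 49.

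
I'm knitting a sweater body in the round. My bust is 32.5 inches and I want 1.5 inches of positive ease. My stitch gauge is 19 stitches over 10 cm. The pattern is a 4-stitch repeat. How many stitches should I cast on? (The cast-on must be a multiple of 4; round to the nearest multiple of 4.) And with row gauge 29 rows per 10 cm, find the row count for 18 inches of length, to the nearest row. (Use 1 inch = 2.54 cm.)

Finished = 32.5 + 1.5 = 34 inches.
34 inches × 2.54 = 86.36 cm.
19/10 = 1.9 sts per cm; 86.36 × 1.9 = 164.08 sts.
Nearest multiple of 4 → 164.
18 inches = 45.72 cm; × 2.9 = 132.59 → 133 rows.

Cast on 164 stitches; work 133 rows.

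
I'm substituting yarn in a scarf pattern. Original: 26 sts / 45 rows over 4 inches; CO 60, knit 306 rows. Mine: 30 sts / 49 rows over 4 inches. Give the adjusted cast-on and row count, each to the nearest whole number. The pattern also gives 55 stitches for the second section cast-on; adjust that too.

Cast on 69 stitches; work 333 rows; second section cast-on 63 stitches.

Stitches: 60 × 30/26 = 69.23 → 69.
Rows: 306 × 49/45 = 333.20 → 333.
second section cast-on: 55 × 30/26 = 63.46 → 63.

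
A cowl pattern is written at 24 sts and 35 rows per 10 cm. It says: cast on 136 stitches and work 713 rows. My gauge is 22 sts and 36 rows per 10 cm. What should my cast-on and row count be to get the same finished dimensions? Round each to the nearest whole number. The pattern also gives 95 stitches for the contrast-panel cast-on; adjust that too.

Cast on 125 stitches; work 733 rows; contrast-panel cast-on 87 stitches.

Stitches: 136 × 22/24 = 124.67 → 125.
Rows: 713 × 36/35 = 733.37 → 733.
contrast-panel cast-on: 95 × 22/24 = 87.08 → 87.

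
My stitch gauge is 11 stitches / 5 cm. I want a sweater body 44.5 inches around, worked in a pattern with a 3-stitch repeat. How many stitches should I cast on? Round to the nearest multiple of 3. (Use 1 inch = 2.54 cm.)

44.5 in = 44.5 × 2.54 = 113.03 cm.
11 / 5 = 2.2 sts/cm.
113.03 × 2.2 = 248.67 sts.
→ 249.

CO 249 sts.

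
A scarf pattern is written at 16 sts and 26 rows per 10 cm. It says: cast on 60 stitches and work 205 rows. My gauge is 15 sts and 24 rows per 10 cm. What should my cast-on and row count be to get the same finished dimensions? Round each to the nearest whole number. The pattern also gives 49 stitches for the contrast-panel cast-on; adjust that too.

Cast on 56 stitches; work 189 rows; contrast-panel cast-on 46 stitches.

Stitches: 60 × 15/16 = 56.25 → 56.
Rows: 205 × 24/26 = 189.23 → 189.
contrast-panel cast-on: 49 × 15/16 = 45.94 → 46.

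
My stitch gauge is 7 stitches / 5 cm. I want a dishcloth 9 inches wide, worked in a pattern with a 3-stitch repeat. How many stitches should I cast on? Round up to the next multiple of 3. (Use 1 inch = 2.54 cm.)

9 in = 9 × 2.54 = 22.86 cm.
7 / 5 = 1.4 sts/cm.
22.86 × 1.4 = 32.00 sts.
→ 33.

Cast on 33 stitches.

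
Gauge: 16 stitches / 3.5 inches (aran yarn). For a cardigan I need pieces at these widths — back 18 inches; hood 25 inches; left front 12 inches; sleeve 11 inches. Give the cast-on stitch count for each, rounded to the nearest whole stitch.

back 82; hood 114; left front 55; sleeve 50.

Rate = 16/3.5 = 4.571 sts per in.
back: 18 × 4.571 = 82.29 → 82.
hood: 25 × 4.571 = 114.29 → 114.
left front: 12 × 4.571 = 54.86 → 55.
sleeve: 11 × 4.571 = 50.29 → 50.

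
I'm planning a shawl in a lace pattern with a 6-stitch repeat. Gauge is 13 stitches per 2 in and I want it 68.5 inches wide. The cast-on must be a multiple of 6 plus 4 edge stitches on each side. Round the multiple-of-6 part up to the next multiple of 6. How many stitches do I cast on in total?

Cast on 446 stitches.

13 / 2 = 6.5 sts per inch.
68.5 × 6.5 = 445.25 sts.
Less 8 edge sts → 437.25 for the repeat.
Next multiple of 6: 438.
Add back 8 edge sts → 446.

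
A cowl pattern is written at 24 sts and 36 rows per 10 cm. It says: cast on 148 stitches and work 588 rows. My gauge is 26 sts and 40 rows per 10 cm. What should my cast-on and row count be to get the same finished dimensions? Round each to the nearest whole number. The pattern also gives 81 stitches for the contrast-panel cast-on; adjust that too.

Cast on 160 stitches; work 653 rows; contrast-panel cast-on 88 stitches.

Stitches: 148 × 26/24 = 160.33 → 160.
Rows: 588 × 40/36 = 653.33 → 653.
contrast-panel cast-on: 81 × 26/24 = 87.75 → 88.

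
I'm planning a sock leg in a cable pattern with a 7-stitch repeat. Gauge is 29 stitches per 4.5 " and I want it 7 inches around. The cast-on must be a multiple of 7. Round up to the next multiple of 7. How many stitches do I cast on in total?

29 / 4.5 = 6.444 sts per inch.
7 × 6.444 = 45.11 sts.
Next multiple of 7: 49.

CO 49 sts.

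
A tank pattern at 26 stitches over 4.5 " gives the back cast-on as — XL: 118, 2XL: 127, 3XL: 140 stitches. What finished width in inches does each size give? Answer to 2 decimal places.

XL 20.42 inches; 2XL 21.98 inches; 3XL 24.23 inches.

26/4.5 = 5.778 sts per in.
XL: 118 / 5.778 = 20.423 → 20.42 in.
2XL: 127 / 5.778 = 21.981 → 21.98 in.
3XL: 140 / 5.778 = 24.231 → 24.23 in.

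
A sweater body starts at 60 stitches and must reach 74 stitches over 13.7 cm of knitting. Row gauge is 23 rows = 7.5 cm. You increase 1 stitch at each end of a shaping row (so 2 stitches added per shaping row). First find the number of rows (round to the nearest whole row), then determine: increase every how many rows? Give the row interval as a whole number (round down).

Rows = 13.7 × 3.067 = 42.0 → 42 rows.
Stitches to add: 14 → 7 shaping rows (at 2 st each).
42 / 7 = 6.00 → every 6 rows.

Increase every 6th row.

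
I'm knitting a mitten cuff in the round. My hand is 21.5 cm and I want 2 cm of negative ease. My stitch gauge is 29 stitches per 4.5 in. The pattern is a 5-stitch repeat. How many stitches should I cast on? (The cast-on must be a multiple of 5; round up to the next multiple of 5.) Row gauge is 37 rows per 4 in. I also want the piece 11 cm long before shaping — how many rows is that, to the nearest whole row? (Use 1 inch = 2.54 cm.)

Cast on 50 stitches; work 40 rows.

Finished = 21.5 − 2 = 19.5 cm.
19.5 cm × 1/2.54 = 7.68 inches.
29/4.5 = 6.444 sts per in; 7.68 × 6.444 = 49.48 sts.
Next multiple of 5 → 50.
11 cm = 4.33 inches; × 9.25 = 40.06 → 40 rows.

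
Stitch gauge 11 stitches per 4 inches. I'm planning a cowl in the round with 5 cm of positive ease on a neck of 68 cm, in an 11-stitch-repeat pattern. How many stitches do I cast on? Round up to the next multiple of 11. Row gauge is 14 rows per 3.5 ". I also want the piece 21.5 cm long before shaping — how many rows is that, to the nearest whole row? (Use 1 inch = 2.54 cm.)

Cast on 88 stitches; work 34 rows.

Finished = 68 + 5 = 73 cm.
73 cm × 1/2.54 = 28.74 inches.
11/4 = 2.75 sts per in; 28.74 × 2.75 = 79.04 sts.
Next multiple of 11 → 88.
21.5 cm = 8.46 inches; × 4 = 33.86 → 34 rows.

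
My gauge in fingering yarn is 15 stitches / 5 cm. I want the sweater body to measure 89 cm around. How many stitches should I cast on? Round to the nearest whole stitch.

Cast on 267 stitches.

15 stitches / 5 cm = 3 stitches per cm.
89 × 3 = 267.00 stitches.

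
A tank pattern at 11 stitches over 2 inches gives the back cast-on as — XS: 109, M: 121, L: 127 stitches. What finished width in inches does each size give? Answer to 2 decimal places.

XS 19.82 inches; M 22.00 inches; L 23.09 inches.

11/2 = 5.5 sts per in.
XS: 109 / 5.5 = 19.818 → 19.82 in.
M: 121 / 5.5 = 22.000 → 22.00 in.
L: 127 / 5.5 = 23.091 → 23.09 in.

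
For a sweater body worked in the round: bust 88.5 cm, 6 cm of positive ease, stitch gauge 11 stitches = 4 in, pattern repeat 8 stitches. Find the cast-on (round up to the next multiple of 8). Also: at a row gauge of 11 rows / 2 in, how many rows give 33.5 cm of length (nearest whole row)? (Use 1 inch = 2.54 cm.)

Cast on 104 stitches; work 73 rows.

Finished = 88.5 + 6 = 94.5 cm.
94.5 cm × 1/2.54 = 37.20 inches.
11/4 = 2.75 sts per in; 37.20 × 2.75 = 102.31 sts.
Next multiple of 8 → 104.
33.5 cm = 13.19 inches; × 5.5 = 72.54 → 73 rows.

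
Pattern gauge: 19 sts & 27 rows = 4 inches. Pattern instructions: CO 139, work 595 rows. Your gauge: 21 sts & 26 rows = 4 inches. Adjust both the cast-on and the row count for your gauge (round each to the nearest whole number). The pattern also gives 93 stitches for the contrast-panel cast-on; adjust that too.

Stitches: 139 × 21/19 = 153.63 → 154.
Rows: 595 × 26/27 = 572.96 → 573.
contrast-panel cast-on: 93 × 21/19 = 102.79 → 103.

Cast on 154 stitches; work 573 rows; contrast-panel cast-on 103 stitches.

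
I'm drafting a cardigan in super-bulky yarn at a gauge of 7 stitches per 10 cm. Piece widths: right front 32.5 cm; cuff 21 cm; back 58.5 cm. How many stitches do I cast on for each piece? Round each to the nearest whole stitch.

Rate = 7/10 = 0.7 sts per cm.
right front: 32.5 × 0.7 = 22.75 → 23.
cuff: 21 × 0.7 = 14.70 → 15.
back: 58.5 × 0.7 = 40.95 → 41.

right front 23; cuff 15; back 41.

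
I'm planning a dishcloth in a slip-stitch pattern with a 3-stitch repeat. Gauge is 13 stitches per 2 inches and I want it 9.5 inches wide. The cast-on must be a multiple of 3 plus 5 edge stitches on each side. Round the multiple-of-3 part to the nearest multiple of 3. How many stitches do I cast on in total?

Cast on 61 stitches.

13 / 2 = 6.5 sts per inch.
9.5 × 6.5 = 61.75 sts.
Less 10 edge sts → 51.75 for the repeat.
Nearest multiple of 3: 51.
Add back 10 edge sts → 61.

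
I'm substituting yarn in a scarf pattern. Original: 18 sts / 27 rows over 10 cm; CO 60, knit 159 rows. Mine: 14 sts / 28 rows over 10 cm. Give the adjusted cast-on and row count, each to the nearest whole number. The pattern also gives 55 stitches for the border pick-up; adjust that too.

Cast on 47 stitches; work 165 rows; border pick-up 43 stitches.

Stitches: 60 × 14/18 = 46.67 → 47.
Rows: 159 × 28/27 = 164.89 → 165.
border pick-up: 55 × 14/18 = 42.78 → 43.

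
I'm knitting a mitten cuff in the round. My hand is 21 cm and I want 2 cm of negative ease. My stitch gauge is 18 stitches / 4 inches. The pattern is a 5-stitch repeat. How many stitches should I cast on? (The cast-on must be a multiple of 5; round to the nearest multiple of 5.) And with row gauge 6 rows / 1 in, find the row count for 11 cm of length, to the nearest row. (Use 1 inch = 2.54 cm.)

Finished = 21 − 2 = 19 cm.
19 cm × 1/2.54 = 7.48 inches.
18/4 = 4.5 sts per in; 7.48 × 4.5 = 33.66 sts.
Nearest multiple of 5 → 35.
11 cm = 4.33 inches; × 6 = 25.98 → 26 rows.

Cast on 35 stitches; work 26 rows.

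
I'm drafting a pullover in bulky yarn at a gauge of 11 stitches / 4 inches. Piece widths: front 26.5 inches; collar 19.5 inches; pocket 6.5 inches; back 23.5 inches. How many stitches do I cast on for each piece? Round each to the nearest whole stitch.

front 73; collar 54; pocket 18; back 65.

Rate = 11/4 = 2.75 sts per in.
front: 26.5 × 2.75 = 72.88 → 73.
collar: 19.5 × 2.75 = 53.62 → 54.
pocket: 6.5 × 2.75 = 17.88 → 18.
back: 23.5 × 2.75 = 64.62 → 65.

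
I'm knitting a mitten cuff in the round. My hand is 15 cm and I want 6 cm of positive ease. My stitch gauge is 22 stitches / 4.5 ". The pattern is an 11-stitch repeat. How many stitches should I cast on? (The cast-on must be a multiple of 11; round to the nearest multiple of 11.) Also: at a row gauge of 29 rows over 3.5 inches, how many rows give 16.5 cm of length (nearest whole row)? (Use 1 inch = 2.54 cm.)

Cast on 44 stitches; work 54 rows.

Finished = 15 + 6 = 21 cm.
21 cm × 1/2.54 = 8.27 inches.
22/4.5 = 4.889 sts per in; 8.27 × 4.889 = 40.42 sts.
Nearest multiple of 11 → 44.
16.5 cm = 6.50 inches; × 8.286 = 53.82 → 54 rows.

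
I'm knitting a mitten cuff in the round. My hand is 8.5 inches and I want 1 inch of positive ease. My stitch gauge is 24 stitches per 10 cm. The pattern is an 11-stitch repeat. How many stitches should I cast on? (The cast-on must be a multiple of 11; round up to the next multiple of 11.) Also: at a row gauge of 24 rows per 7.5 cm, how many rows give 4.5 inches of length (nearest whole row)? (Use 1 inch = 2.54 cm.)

Cast on 66 stitches; work 37 rows.

Finished = 8.5 + 1 = 9.5 inches.
9.5 inches × 2.54 = 24.13 cm.
24/10 = 2.4 sts per cm; 24.13 × 2.4 = 57.91 sts.
Next multiple of 11 → 66.
4.5 inches = 11.43 cm; × 3.2 = 36.58 → 37 rows.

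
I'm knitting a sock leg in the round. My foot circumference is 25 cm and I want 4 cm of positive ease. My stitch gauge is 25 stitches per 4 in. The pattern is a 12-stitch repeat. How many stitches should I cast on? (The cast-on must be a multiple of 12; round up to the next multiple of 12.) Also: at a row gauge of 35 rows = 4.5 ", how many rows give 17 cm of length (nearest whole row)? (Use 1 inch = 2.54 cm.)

Cast on 72 stitches; work 52 rows.

Finished = 25 + 4 = 29 cm.
29 cm × 1/2.54 = 11.42 inches.
25/4 = 6.25 sts per in; 11.42 × 6.25 = 71.36 sts.
Next multiple of 12 → 72.
17 cm = 6.69 inches; × 7.778 = 52.06 → 52 rows.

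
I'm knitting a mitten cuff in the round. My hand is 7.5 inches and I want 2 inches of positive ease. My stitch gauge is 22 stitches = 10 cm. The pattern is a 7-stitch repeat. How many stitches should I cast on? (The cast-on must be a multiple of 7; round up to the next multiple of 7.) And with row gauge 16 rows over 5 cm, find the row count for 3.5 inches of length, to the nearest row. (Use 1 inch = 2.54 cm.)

Cast on 56 stitches; work 28 rows.

Finished = 7.5 + 2 = 9.5 inches.
9.5 inches × 2.54 = 24.13 cm.
22/10 = 2.2 sts per cm; 24.13 × 2.2 = 53.09 sts.
Next multiple of 7 → 56.
3.5 inches = 8.89 cm; × 3.2 = 28.45 → 28 rows.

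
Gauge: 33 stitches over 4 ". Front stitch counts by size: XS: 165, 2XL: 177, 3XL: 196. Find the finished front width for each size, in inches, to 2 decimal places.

33/4 = 8.25 sts per in.
XS: 165 / 8.25 = 20.000 → 20.00 in.
2XL: 177 / 8.25 = 21.455 → 21.45 in.
3XL: 196 / 8.25 = 23.758 → 23.76 in.

XS 20.00 inches; 2XL 21.45 inches; 3XL 23.76 inches.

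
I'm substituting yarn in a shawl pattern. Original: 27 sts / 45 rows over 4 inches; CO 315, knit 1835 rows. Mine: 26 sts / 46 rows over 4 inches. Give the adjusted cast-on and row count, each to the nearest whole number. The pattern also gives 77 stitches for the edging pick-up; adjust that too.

Cast on 303 stitches; work 1876 rows; edging pick-up 74 stitches.

Stitches: 315 × 26/27 = 303.33 → 303.
Rows: 1835 × 46/45 = 1875.78 → 1876.
edging pick-up: 77 × 26/27 = 74.15 → 74.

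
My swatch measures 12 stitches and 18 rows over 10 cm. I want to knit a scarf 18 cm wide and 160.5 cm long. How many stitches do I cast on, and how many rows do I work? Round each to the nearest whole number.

Stitch gauge = 12/10 = 1.2 sts/cm; 18 × 1.2 = 21.60 → 22 sts.
Row gauge = 18/10 = 1.8 rows/cm; 160.5 × 1.8 = 288.90 → 289 rows.

Cast on 22 stitches and work 289 rows.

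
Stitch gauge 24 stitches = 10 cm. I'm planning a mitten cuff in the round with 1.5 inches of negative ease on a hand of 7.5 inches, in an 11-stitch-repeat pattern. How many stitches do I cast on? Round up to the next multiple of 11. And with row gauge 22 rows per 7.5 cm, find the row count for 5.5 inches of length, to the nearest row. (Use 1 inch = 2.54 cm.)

Cast on 44 stitches; work 41 rows.

Finished = 7.5 − 1.5 = 6 inches.
6 inches × 2.54 = 15.24 cm.
24/10 = 2.4 sts per cm; 15.24 × 2.4 = 36.58 sts.
Next multiple of 11 → 44.
5.5 inches = 13.97 cm; × 2.933 = 40.98 → 41 rows.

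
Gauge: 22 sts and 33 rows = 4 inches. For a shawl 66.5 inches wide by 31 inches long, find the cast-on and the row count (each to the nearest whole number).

Stitch gauge = 22/4 = 5.5 sts/in; 66.5 × 5.5 = 365.75 → 366 sts.
Row gauge = 33/4 = 8.25 rows/in; 31 × 8.25 = 255.75 → 256 rows.

Cast on 366 stitches and work 256 rows.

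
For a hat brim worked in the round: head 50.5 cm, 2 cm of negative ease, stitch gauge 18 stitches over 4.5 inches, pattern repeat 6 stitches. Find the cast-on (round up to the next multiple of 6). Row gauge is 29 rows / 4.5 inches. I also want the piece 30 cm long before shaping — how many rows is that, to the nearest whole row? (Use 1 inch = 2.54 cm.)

Cast on 78 stitches; work 76 rows.

Finished = 50.5 − 2 = 48.5 cm.
48.5 cm × 1/2.54 = 19.09 inches.
18/4.5 = 4 sts per in; 19.09 × 4 = 76.38 sts.
Next multiple of 6 → 78.
30 cm = 11.81 inches; × 6.444 = 76.12 → 76 rows.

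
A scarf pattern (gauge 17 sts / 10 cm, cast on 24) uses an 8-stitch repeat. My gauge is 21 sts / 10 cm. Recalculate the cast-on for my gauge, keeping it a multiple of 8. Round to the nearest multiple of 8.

Cast on 32 stitches.

24 × 21 / 17 = 29.65.
Nearest multiple of 8: 32.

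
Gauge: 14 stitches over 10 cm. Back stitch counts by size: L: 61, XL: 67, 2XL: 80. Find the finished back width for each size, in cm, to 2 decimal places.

14/10 = 1.4 sts per cm.
L: 61 / 1.4 = 43.571 → 43.57 cm.
XL: 67 / 1.4 = 47.857 → 47.86 cm.
2XL: 80 / 1.4 = 57.143 → 57.14 cm.

L 43.57 cm; XL 47.86 cm; 2XL 57.14 cm.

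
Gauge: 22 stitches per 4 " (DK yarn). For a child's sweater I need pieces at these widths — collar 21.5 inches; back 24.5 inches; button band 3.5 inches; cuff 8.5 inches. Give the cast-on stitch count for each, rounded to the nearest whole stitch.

Rate = 22/4 = 5.5 sts per in.
collar: 21.5 × 5.5 = 118.25 → 118.
back: 24.5 × 5.5 = 134.75 → 135.
button band: 3.5 × 5.5 = 19.25 → 19.
cuff: 8.5 × 5.5 = 46.75 → 47.

collar 118; back 135; button band 19; cuff 47.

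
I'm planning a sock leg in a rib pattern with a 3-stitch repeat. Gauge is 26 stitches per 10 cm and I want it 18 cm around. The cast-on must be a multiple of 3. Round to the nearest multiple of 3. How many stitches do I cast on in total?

48 stitches.

26 / 10 = 2.6 sts per cm.
18 × 2.6 = 46.80 sts.
Nearest multiple of 3: 48.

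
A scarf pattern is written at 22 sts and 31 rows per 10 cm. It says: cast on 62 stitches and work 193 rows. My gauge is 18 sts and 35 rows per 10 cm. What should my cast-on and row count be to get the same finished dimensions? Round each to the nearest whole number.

Cast on 51 stitches; work 218 rows.

Stitches: 62 × 18/22 = 50.73 → 51.
Rows: 193 × 35/31 = 217.90 → 218.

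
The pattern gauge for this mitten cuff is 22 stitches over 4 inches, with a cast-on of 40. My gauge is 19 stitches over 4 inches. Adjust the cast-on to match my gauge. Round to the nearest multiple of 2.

Scale factor = 19 / 22 = 0.864.
40 × 19 / 22 = 34.55 sts.
→ 34 sts.

CO 34 sts.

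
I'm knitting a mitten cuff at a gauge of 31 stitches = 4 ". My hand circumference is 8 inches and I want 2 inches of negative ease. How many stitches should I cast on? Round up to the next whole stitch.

Finished = 8 − 2 = 6 in.
31 / 4 = 7.75 sts per inch.
6.00 × 7.75 = 46.50 sts.
→ 47 sts.

47 stitches.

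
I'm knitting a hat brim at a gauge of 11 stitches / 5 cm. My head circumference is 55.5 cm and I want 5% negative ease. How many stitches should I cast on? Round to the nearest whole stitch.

Finished = 55.5 × 0.95 = 52.73 cm.
11 / 5 = 2.2 sts per cm.
52.73 × 2.2 = 116.00 sts.
→ 116 sts.

CO 116 sts.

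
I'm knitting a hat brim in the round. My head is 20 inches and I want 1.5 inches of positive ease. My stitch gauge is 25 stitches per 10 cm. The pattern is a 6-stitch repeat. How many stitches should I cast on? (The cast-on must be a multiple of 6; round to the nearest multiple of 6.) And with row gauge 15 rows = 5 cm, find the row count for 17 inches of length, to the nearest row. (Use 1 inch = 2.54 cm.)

Finished = 20 + 1.5 = 21.5 inches.
21.5 inches × 2.54 = 54.61 cm.
25/10 = 2.5 sts per cm; 54.61 × 2.5 = 136.53 sts.
Nearest multiple of 6 → 138.
17 inches = 43.18 cm; × 3 = 129.54 → 130 rows.

Cast on 138 stitches; work 130 rows.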